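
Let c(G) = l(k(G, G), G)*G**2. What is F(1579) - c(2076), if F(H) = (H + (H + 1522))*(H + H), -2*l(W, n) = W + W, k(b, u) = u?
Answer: 8961874416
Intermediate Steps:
l(W, n) = -W (l(W, n) = -(W + W)/2 = -W)
c(G) = -G**3 (c(G) = (-G)*G**2 = -G**3)
F(H) = 2*H*(1522 + 2*H) (F(H) = (H + (1522 + H))*(2*H) = (1522 + 2*H)*(2*H) = 2*H*(1522 + 2*H))
F(1579) - c(2076) = 4*1579*(761 + 1579) - (-1)*2076**3 = 4*1579*2340 - (-1)*8947094976 = 14779440 - 1*(-8947094976) = 14779440 + 8947094976 = 8961874416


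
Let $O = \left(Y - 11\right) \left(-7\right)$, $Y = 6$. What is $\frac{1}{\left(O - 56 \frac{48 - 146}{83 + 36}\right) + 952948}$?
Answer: $\frac{17}{16201495} \approx 1.0493 \cdot 10^{-6}$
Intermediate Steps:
$O = 35$ ($O = \left(6 - 11\right) \left(-7\right) = \left(-5\right) \left(-7\right) = 35$)
$\frac{1}{\left(O - 56 \frac{48 - 146}{83 + 36}\right) + 952948} = \frac{1}{\left(35 - 56 \frac{48 - 146}{83 + 36}\right) + 952948} = \frac{1}{\left(35 - 56 \left(- \frac{98}{119}\right)\right) + 952948} = \frac{1}{\left(35 - 56 \left(\left(-98\right) \frac{1}{119}\right)\right) + 952948} = \frac{1}{\left(35 - - \frac{784}{17}\right) + 952948} = \frac{1}{\left(35 + \frac{784}{17}\right) + 952948} = \frac{1}{\frac{1379}{17} + 952948} = \frac{1}{\frac{16201495}{17}} = \frac{17}{16201495}$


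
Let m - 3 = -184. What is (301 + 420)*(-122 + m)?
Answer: -218463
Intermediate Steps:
m = -181 (m = 3 - 184 = -181)
(301 + 420)*(-122 + m) = (301 + 420)*(-122 - 181) = 721*(-303) = -218463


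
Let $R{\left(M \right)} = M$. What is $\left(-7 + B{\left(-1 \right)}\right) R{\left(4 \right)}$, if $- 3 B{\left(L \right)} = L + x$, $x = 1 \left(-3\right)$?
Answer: $- \frac{68}{3} \approx -22.667$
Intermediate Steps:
$x = -3$
$B{\left(L \right)} = 1 - \frac{L}{3}$ ($B{\left(L \right)} = - \frac{L - 3}{3} = - \frac{-3 + L}{3} = 1 - \frac{L}{3}$)
$\left(-7 + B{\left(-1 \right)}\right) R{\left(4 \right)} = \left(-7 + \left(1 - - \frac{1}{3}\right)\right) 4 = \left(-7 + \left(1 + \frac{1}{3}\right)\right) 4 = \left(-7 + \frac{4}{3}\right) 4 = \left(- \frac{17}{3}\right) 4 = - \frac{68}{3}$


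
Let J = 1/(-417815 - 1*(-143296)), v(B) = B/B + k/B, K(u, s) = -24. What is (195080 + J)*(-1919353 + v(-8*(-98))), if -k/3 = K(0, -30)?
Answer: -10073162489949918753/26902862 ≈ -3.7443e+11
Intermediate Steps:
k = 72 (k = -3*(-24) = 72)
v(B) = 1 + 72/B (v(B) = B/B + 72/B = 1 + 72/B)
J = -1/274519 (J = 1/(-417815 + 143296) = 1/(-274519) = -1/274519 ≈ -3.6427e-6)
(195080 + J)*(-1919353 + v(-8*(-98))) = (195080 - 1/274519)*(-1919353 + (72 - 8*(-98))/((-8*(-98)))) = 53553166519*(-1919353 + (72 + 784)/784)/274519 = 53553166519*(-1919353 + (1/784)*856)/274519 = 53553166519*(-1919353 + 107/98)/274519 = (53553166519/274519)*(-188096487/98) = -10073162489949918753/26902862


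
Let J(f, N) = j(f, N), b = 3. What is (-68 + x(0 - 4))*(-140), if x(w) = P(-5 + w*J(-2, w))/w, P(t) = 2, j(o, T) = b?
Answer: 9590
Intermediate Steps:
j(o, T) = 3
J(f, N) = 3
x(w) = 2/w
(-68 + x(0 - 4))*(-140) = (-68 + 2/(0 - 4))*(-140) = (-68 + 2/(-4))*(-140) = (-68 + 2*(-1/4))*(-140) = (-68 - 1/2)*(-140) = -137/2*(-140) = 9590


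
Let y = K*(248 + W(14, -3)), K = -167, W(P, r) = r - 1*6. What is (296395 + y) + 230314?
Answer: 486796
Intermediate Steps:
W(P, r) = -6 + r (W(P, r) = r - 6 = -6 + r)
y = -39913 (y = -167*(248 + (-6 - 3)) = -167*(248 - 9) = -167*239 = -39913)
(296395 + y) + 230314 = (296395 - 39913) + 230314 = 256482 + 230314 = 486796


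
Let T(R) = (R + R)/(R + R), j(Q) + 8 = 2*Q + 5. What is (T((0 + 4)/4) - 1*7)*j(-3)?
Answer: 54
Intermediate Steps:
j(Q) = -3 + 2*Q (j(Q) = -8 + (2*Q + 5) = -8 + (5 + 2*Q) = -3 + 2*Q)
T(R) = 1 (T(R) = (2*R)/((2*R)) = (2*R)*(1/(2*R)) = 1)
(T((0 + 4)/4) - 1*7)*j(-3) = (1 - 1*7)*(-3 + 2*(-3)) = (1 - 7)*(-3 - 6) = -6*(-9) = 54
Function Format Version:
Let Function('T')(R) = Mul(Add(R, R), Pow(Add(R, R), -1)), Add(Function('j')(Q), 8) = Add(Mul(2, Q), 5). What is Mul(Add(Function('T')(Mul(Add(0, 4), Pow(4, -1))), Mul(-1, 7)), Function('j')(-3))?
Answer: 54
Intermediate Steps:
Function('j')(Q) = Add(-3, Mul(2, Q)) (Function('j')(Q) = Add(-8, Add(Mul(2, Q), 5)) = Add(-8, Add(5, Mul(2, Q))) = Add(-3, Mul(2, Q)))
Function('T')(R) = 1 (Function('T')(R) = Mul(Mul(2, R), Pow(Mul(2, R), -1)) = Mul(Mul(2, R), Mul(Rational(1, 2), Pow(R, -1))) = 1)
Mul(Add(Function('T')(Mul(Add(0, 4), Pow(4, -1))), Mul(-1, 7)), Function('j')(-3)) = Mul(Add(1, Mul(-1, 7)), Add(-3, Mul(2, -3))) = Mul(Add(1, -7), Add(-3, -6)) = Mul(-6, -9) = 54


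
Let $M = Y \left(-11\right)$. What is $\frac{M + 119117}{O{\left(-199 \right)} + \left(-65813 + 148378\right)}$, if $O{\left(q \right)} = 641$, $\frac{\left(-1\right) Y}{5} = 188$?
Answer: $\frac{129457}{83206} \approx 1.5559$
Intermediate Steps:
$Y = -940$ ($Y = \left(-5\right) 188 = -940$)
$M = 10340$ ($M = \left(-940\right) \left(-11\right) = 10340$)
$\frac{M + 119117}{O{\left(-199 \right)} + \left(-65813 + 148378\right)} = \frac{10340 + 119117}{641 + \left(-65813 + 148378\right)} = \frac{129457}{641 + 82565} = \frac{129457}{83206}$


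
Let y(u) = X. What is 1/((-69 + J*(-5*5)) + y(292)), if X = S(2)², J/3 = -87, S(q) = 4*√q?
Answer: 1/6488 ≈ 0.00015413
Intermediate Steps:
J = -261 (J = 3*(-87) = -261)
X = 32 (X = (4*√2)² = 32)
y(u) = 32
1/((-69 + J*(-5*5)) + y(292)) = 1/((-69 - (-1305)*5) + 32) = 1/((-69 - 261*(-25)) + 32) = 1/((-69 + 6525) + 32) = 1/(6456 + 32) = 1/6488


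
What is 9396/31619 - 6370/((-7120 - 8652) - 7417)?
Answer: 419296874/733212991 ≈ 0.57186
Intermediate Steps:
9396/31619 - 6370/((-7120 - 8652) - 7417) = 9396*(1/31619) - 6370/(-15772 - 7417) = 9396/31619 - 6370/(-23189) = 9396/31619 - 6370*(-1/23189) = 9396/31619 + 6370/23189 = 419296874/733212991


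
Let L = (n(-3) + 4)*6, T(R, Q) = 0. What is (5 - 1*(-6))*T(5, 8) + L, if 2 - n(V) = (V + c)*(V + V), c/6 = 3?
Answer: 576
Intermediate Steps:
c = 18 (c = 6*3 = 18)
n(V) = 2 - 2*V*(18 + V) (n(V) = 2 - (V + 18)*(V + V) = 2 - (18 + V)*2*V = 2 - 2*V*(18 + V))
L = 576 (L = ((2 - 36*(-3) - 2*(-3)**2) + 4)*6 = ((2 + 108 - 2*9) + 4)*6 = ((2 + 108 - 18) + 4)*6 = (92 + 4)*6 = 96*6 = 576)
(5 - 1*(-6))*T(5, 8) + L = (5 - 1*(-6))*0 + 576 = (5 + 6)*0 + 576 = 11*0 + 576 = 0 + 576 = 576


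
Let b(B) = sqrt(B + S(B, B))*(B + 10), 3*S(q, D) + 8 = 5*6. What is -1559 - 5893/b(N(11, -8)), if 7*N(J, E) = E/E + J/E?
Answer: -1559 - 660016*sqrt(51366)/681211 ≈ -1778.6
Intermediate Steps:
S(q, D) = 22/3 (S(q, D) = -8/3 + (5*6)/3 = -8/3 + (1/3)*30 = -8/3 + 10 = 22/3)
N(J, E) = 1/7 + J/(7*E) (N(J, E) = (E/E + J/E)/7 = (1 + J/E)/7 = 1/7 + J/(7*E))
b(B) = sqrt(22/3 + B)*(10 + B) (b(B) = sqrt(B + 22/3)*(B + 10) = sqrt(22/3 + B)*(10 + B))
-1559 - 5893/b(N(11, -8)) = -1559 - 5893*1/(sqrt(66 + 9*((1/7)*(-8 + 11)/(-8)))*(10/3 + ((1/7)*(-8 + 11)/(-8))/3)) = -1559 - 5893*1/(sqrt(66 + 9*((1/7)*(-1/8)*3))*(10/3 + ((1/7)*(-1/8)*3)/3)) = -1559 - 5893*1/(sqrt(66 + 9*(-3/56))*(10/3 + (1/3)*(-3/56))) = -1559 - 5893*1/(sqrt(66 - 27/56)*(10/3 - 1/56)) = -1559 - 5893*112*sqrt(51366)/681211 = -1559 - 660016*sqrt(51366)/681211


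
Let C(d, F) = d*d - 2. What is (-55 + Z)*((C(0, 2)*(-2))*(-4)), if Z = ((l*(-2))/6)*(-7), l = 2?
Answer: 2416/3 ≈ 805.33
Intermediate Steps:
C(d, F) = -2 + d² (C(d, F) = d² - 2 = -2 + d²)
Z = 14/3 (Z = ((2*(-2))/6)*(-7) = -4*⅙*(-7) = -⅔*(-7) = 14/3 ≈ 4.6667)
(-55 + Z)*((C(0, 2)*(-2))*(-4)) = (-55 + 14/3)*(((-2 + 0²)*(-2))*(-4)) = -151*(-2 + 0)*(-2)*(-4)/3 = -151*(-2*(-2))*(-4)/3 = -604*(-4)/3 = -151/3*(-16) = 2416/3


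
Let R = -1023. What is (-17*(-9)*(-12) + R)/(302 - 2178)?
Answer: 2859/1876 ≈ 1.5240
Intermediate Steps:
(-17*(-9)*(-12) + R)/(302 - 2178) = (-17*(-9)*(-12) - 1023)/(302 - 2178) = (153*(-12) - 1023)/(-1876) = (-1836 - 1023)*(-1/1876) = -2859*(-1/1876) = 2859/1876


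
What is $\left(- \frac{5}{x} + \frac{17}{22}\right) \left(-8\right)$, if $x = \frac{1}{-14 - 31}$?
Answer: $- \frac{19868}{11} \approx -1806.2$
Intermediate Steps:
$x = - \frac{1}{45}$ ($x = \frac{1}{-45} = - \frac{1}{45} \approx -0.022222$)
$\left(- \frac{5}{x} + \frac{17}{22}\right) \left(-8\right) = \left(- \frac{5}{- \frac{1}{45}} + \frac{17}{22}\right) \left(-8\right) = \left(\left(-5\right) \left(-45\right) + 17 \cdot \frac{1}{22}\right) \left(-8\right) = \left(225 + \frac{17}{22}\right) \left(-8\right) = \frac{4967}{22} \left(-8\right) = - \frac{19868}{11}$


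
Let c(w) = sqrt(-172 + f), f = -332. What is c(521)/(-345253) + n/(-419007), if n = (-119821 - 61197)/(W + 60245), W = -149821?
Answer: -90509/18766485516 - 6*I*sqrt(14)/345253 ≈ -4.8229e-6 - 6.5025e-5*I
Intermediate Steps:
n = 90509/44788 (n = (-119821 - 61197)/(-149821 + 60245) = -181018/(-89576) = -181018*(-1/89576) = 90509/44788 ≈ 2.0208)
c(w) = 6*I*sqrt(14) (c(w) = sqrt(-172 - 332) = sqrt(-504) = 6*I*sqrt(14))
c(521)/(-345253) + n/(-419007) = (6*I*sqrt(14))/(-345253) + (90509/44788)/(-419007) = (6*I*sqrt(14))*(-1/345253) + (90509/44788)*(-1/419007) = -6*I*sqrt(14)/345253 - 90509/18766485516 = -90509/18766485516 - 6*I*sqrt(14)/345253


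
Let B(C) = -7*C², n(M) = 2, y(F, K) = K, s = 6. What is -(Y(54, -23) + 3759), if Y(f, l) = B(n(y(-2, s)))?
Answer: -3731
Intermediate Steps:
Y(f, l) = -28 (Y(f, l) = -7*2² = -7*4 = -28)
-(Y(54, -23) + 3759) = -(-28 + 3759) = -1*3731 = -3731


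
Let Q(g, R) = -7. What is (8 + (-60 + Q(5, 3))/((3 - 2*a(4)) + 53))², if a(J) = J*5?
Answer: 3721/256 ≈ 14.535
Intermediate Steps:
a(J) = 5*J
(8 + (-60 + Q(5, 3))/((3 - 2*a(4)) + 53))² = (8 + (-60 - 7)/((3 - 10*4) + 53))² = (8 - 67/((3 - 2*20) + 53))² = (8 - 67/((3 - 40) + 53))² = (8 - 67/(-37 + 53))² = (8 - 67/16)² = (61/16)² = 3721/256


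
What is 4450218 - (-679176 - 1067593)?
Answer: 6196987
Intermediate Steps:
4450218 - (-679176 - 1067593) = 4450218 - 1*(-1746769) = 4450218 + 1746769 = 6196987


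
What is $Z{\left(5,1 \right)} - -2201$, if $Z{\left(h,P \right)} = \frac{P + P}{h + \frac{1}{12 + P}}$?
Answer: $\frac{72646}{33} \approx 2201.4$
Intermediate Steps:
$Z{\left(h,P \right)} = \frac{2 P}{h + \frac{1}{12 + P}}$
$Z{\left(5,1 \right)} - -2201 = 2 \cdot 1 \frac{1}{1 + 12 \cdot 5 + 1 \cdot 5} \left(12 + 1\right) - -2201 = 2 \cdot 1 \frac{1}{1 + 60 + 5} \cdot 13 + 2201 = 2 \cdot 1 \cdot \frac{1}{66} \cdot 13 + 2201 = \frac{13}{33} + 2201 = \frac{72646}{33}$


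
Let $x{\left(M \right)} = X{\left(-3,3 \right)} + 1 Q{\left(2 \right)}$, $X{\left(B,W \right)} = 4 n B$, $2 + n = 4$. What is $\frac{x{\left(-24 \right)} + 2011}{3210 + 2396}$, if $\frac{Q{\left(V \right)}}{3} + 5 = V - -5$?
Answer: $\frac{1993}{5606} \approx 0.35551$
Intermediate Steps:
$Q{\left(V \right)} = 3 V$ ($Q{\left(V \right)} = -15 + 3 \left(V - -5\right) = -15 + 3 \left(V + 5\right) = -15 + 3 \left(5 + V\right) = -15 + \left(15 + 3 V\right) = 3 V$)
$n = 2$ ($n = -2 + 4 = 2$)
$X{\left(B,W \right)} = 8 B$ ($X{\left(B,W \right)} = 4 \cdot 2 B = 8 B$)
$x{\left(M \right)} = -18$ ($x{\left(M \right)} = 8 \left(-3\right) + 1 \cdot 3 \cdot 2 = -24 + 1 \cdot 6 = -24 + 6 = -18$)
$\frac{x{\left(-24 \right)} + 2011}{3210 + 2396} = \frac{-18 + 2011}{3210 + 2396} = \frac{1993}{5606}$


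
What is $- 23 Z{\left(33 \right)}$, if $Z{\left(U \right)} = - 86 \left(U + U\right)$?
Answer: $130548$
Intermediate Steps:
$Z{\left(U \right)} = - 172 U$ ($Z{\left(U \right)} = - 86 \cdot 2 U = - 172 U$)
$- 23 Z{\left(33 \right)} = - 23 \left(\left(-172\right) 33\right) = \left(-23\right) \left(-5676\right) = 130548$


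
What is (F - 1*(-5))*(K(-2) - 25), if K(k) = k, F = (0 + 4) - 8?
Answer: -27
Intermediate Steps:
F = -4 (F = 4 - 8 = -4)
(F - 1*(-5))*(K(-2) - 25) = (-4 - 1*(-5))*(-2 - 25) = (-4 + 5)*(-27) = 1*(-27) = -27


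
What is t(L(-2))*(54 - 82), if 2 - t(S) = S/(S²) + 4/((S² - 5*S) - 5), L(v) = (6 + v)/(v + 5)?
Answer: -4123/89 ≈ -46.326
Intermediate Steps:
L(v) = (6 + v)/(5 + v)
t(S) = 2 - 1/S - 4/(-5 + S² - 5*S) (t(S) = 2 - (S/(S²) + 4/((S² - 5*S) - 5)) = 2 - (S/S² + 4/(-5 + S² - 5*S)) = 2 - (1/S + 4/(-5 + S² - 5*S)) = 2 + (-1/S - 4/(-5 + S² - 5*S)) = 2 - 1/S - 4/(-5 + S² - 5*S))
t(L(-2))*(54 - 82) = ((-5 - 2*(6 - 2)³/(5 - 2)³ + 9*((6 - 2)/(5 - 2)) + 11*((6 - 2)/(5 - 2))²)/((((6 - 2)/(5 - 2)))*(5 - ((6 - 2)/(5 - 2))² + 5*((6 - 2)/(5 - 2)))))*(54 - 82) = ((-5 - 2*(4/3)³ + 9*(4/3) + 11*(4/3)²)/(((4/3))*(5 - (4/3)² + 5*(4/3))))*(-28) = ((-5 - 2*((⅓)*4)³ + 9*((⅓)*4) + 11*((⅓)*4)²)/((((⅓)*4))*(5 - ((⅓)*4)² + 5*((⅓)*4))))*(-28) = ((-5 - 2*(4/3)³ + 9*(4/3) + 11*(4/3)²)/((4/3)*(5 - (4/3)² + 5*(4/3))))*(-28) = (3*(-5 - 2*64/27 + 12 + 11*(16/9))/(4*(5 - 1*16/9 + 20/3)))*(-28) = (3*(-5 - 128/27 + 12 + 176/9)/(4*(5 - 16/9 + 20/3)))*(-28) = ((¾)*(589/27)/(89/9))*(-28) = ((¾)*(9/89)*(589/27))*(-28) = (589/356)*(-28) = -4123/89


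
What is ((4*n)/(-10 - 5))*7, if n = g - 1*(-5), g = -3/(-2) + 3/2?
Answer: -224/15 ≈ -14.933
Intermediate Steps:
g = 3 (g = -3*(-½) + 3*(½) = 3/2 + 3/2 = 3)
n = 8 (n = 3 - 1*(-5) = 3 + 5 = 8)
((4*n)/(-10 - 5))*7 = ((4*8)/(-10 - 5))*7 = (32/(-15))*7 = -1/15*32*7 = -32/15*7 = -224/15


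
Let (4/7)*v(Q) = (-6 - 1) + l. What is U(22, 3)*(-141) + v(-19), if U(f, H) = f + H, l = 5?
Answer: -7057/2 ≈ -3528.5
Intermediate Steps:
U(f, H) = H + f
v(Q) = -7/2 (v(Q) = 7*((-6 - 1) + 5)/4 = 7*(-7 + 5)/4 = (7/4)*(-2) = -7/2)
U(22, 3)*(-141) + v(-19) = (3 + 22)*(-141) - 7/2 = 25*(-141) - 7/2 = -3525 - 7/2 = -7057/2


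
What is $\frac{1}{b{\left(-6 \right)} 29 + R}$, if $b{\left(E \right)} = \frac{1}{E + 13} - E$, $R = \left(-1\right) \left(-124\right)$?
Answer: $\frac{7}{2115} \approx 0.0033097$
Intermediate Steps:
$R = 124$
$b{\left(E \right)} = \frac{1}{13 + E} - E$
$\frac{1}{b{\left(-6 \right)} 29 + R} = \frac{1}{\frac{1 - \left(-6\right)^{2} - -78}{13 - 6} \cdot 29 + 124} = \frac{1}{\frac{1 - 36 + 78}{7} \cdot 29 + 124} = \frac{1}{\frac{1}{7} \cdot 43 \cdot 29 + 124} = \frac{1}{\frac{43}{7} \cdot 29 + 124} = \frac{1}{\frac{1247}{7} + 124} = \frac{1}{\frac{2115}{7}} = \frac{7}{2115}$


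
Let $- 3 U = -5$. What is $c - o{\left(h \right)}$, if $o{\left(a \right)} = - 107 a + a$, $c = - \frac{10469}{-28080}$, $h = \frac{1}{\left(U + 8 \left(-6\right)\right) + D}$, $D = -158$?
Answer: $- \frac{2511943}{17213040} \approx -0.14593$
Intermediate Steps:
$U = \frac{5}{3}$ ($U = \left(- \frac{1}{3}\right) \left(-5\right) = \frac{5}{3} \approx 1.6667$)
$h = - \frac{3}{613}$ ($h = \frac{1}{\left(\frac{5}{3} + 8 \left(-6\right)\right) - 158} = \frac{1}{\left(\frac{5}{3} - 48\right) - 158} = \frac{1}{- \frac{139}{3} - 158} = \frac{1}{- \frac{613}{3}} = - \frac{3}{613} \approx -0.004894$)
$c = \frac{10469}{28080}$ ($c = \left(-10469\right) \left(- \frac{1}{28080}\right) = \frac{10469}{28080} \approx 0.37283$)
$o{\left(a \right)} = - 106 a$
$c - o{\left(h \right)} = \frac{10469}{28080} - \left(-106\right) \left(- \frac{3}{613}\right) = \frac{10469}{28080} - \frac{318}{613} = - \frac{2511943}{17213040}$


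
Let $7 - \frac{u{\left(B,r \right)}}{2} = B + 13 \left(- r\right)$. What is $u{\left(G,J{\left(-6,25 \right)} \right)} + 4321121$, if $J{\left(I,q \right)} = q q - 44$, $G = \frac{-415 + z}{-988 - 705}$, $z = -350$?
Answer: $\frac{7341254483}{1693} \approx 4.3362 \cdot 10^{6}$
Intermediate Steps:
$G = \frac{765}{1693}$ ($G = \frac{-415 - 350}{-988 - 705} = - \frac{765}{-1693} = \left(-765\right) \left(- \frac{1}{1693}\right) = \frac{765}{1693} \approx 0.45186$)
$J{\left(I,q \right)} = -44 + q^{2}$ ($J{\left(I,q \right)} = q^{2} - 44 = -44 + q^{2}$)
$u{\left(B,r \right)} = 14 - 2 B + 26 r$ ($u{\left(B,r \right)} = 14 - 2 \left(B + 13 \left(- r\right)\right) = 14 - 2 \left(B - 13 r\right) = 14 - \left(- 26 r + 2 B\right) = 14 - 2 B + 26 r$)
$u{\left(G,J{\left(-6,25 \right)} \right)} + 4321121 = \left(14 - \frac{1530}{1693} + 26 \left(-44 + 25^{2}\right)\right) + 4321121 = \left(14 - \frac{1530}{1693} + 26 \left(-44 + 625\right)\right) + 4321121 = \left(14 - \frac{1530}{1693} + 26 \cdot 581\right) + 4321121 = \left(14 - \frac{1530}{1693} + 15106\right) + 4321121 = \frac{25596630}{1693} + 4321121 = \frac{7341254483}{1693}$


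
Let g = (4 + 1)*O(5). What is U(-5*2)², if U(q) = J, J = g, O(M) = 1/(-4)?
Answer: 25/16 ≈ 1.5625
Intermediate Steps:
O(M) = -¼
g = -5/4 (g = (4 + 1)*(-¼) = 5*(-¼) = -5/4 ≈ -1.2500)
J = -5/4 ≈ -1.2500
U(q) = -5/4
U(-5*2)² = (-5/4)² = 25/16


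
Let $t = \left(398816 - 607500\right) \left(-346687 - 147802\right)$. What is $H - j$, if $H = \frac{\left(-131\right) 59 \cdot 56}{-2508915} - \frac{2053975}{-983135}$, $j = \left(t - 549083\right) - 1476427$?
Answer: $- \frac{50905694177774635252957}{493320429705} \approx -1.0319 \cdot 10^{11}$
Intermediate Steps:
$t = 103191942476$ ($t = \left(-208684\right) \left(-494489\right) = 103191942476$)
$j = 103189916966$ ($j = \left(103191942476 - 549083\right) - 1476427 = 103191393393 - 1476427 = 103189916966$)
$H = \frac{1115754622073}{493320429705}$ ($H = \left(-7729\right) 56 \left(- \frac{1}{2508915}\right) - - \frac{410795}{196627} = \left(-432824\right) \left(- \frac{1}{2508915}\right) + \frac{410795}{196627} = \frac{432824}{2508915} + \frac{410795}{196627} = \frac{1115754622073}{493320429705} \approx 2.2617$)
$H - j = \frac{1115754622073}{493320429705} - 103189916966 = - \frac{50905694177774635252957}{493320429705}$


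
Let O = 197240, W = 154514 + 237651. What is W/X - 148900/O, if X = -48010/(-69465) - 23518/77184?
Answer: 691202934588647405/681111130538 ≈ 1.0148e+6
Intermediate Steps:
W = 392165
X = 69064199/178719552 (X = -48010*(-1/69465) - 23518*1/77184 = 9602/13893 - 11759/38592 = 69064199/178719552 ≈ 0.38644)
W/X - 148900/O = 392165/(69064199/178719552) - 148900/197240 = 392165*(178719552/69064199) - 148900*1/197240 = 70087553110080/69064199 - 7445/9862 = 691202934588647405/681111130538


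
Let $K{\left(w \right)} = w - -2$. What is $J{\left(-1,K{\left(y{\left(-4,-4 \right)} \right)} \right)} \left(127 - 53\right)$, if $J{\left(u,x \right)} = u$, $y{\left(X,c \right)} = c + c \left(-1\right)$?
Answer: $-74$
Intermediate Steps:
$y{\left(X,c \right)} = 0$ ($y{\left(X,c \right)} = c - c = 0$)
$K{\left(w \right)} = 2 + w$ ($K{\left(w \right)} = w + 2 = 2 + w$)
$J{\left(-1,K{\left(y{\left(-4,-4 \right)} \right)} \right)} \left(127 - 53\right) = - (127 - 53) = \left(-1\right) 74 = -74$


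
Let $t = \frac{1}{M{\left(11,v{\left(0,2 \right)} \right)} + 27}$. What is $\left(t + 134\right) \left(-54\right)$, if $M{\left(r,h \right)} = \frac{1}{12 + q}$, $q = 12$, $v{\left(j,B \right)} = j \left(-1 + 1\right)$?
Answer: $- \frac{4697460}{649} \approx -7238.0$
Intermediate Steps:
$v{\left(j,B \right)} = 0$ ($v{\left(j,B \right)} = j 0 = 0$)
$M{\left(r,h \right)} = \frac{1}{24}$ ($M{\left(r,h \right)} = \frac{1}{12 + 12} = \frac{1}{24}$)
$t = \frac{24}{649}$ ($t = \frac{1}{\frac{1}{24} + 27} = \frac{1}{\frac{649}{24}} = \frac{24}{649} \approx 0.03698$)
$\left(t + 134\right) \left(-54\right) = \left(\frac{24}{649} + 134\right) \left(-54\right) = \frac{86990}{649} \left(-54\right) = - \frac{4697460}{649}$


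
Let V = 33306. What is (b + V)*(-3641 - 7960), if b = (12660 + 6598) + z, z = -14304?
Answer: -443854260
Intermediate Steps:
b = 4954 (b = (12660 + 6598) - 14304 = 19258 - 14304 = 4954)
(b + V)*(-3641 - 7960) = (4954 + 33306)*(-3641 - 7960) = 38260*(-11601) = -443854260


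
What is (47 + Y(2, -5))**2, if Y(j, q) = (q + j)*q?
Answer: 3844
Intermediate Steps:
Y(j, q) = q*(j + q) (Y(j, q) = (j + q)*q = q*(j + q))
(47 + Y(2, -5))**2 = (47 - 5*(2 - 5))**2 = (47 - 5*(-3))**2 = (47 + 15)**2 = 62**2 = 3844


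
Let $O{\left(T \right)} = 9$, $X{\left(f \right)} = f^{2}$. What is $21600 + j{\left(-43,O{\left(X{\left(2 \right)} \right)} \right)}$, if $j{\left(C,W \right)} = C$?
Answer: $21557$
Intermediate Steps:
$21600 + j{\left(-43,O{\left(X{\left(2 \right)} \right)} \right)} = 21600 - 43 = 21557$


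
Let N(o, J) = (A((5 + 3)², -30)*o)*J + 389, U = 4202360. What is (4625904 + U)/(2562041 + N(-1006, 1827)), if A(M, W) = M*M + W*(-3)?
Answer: -4414132/3845573251 ≈ -0.0011478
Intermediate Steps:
A(M, W) = M² - 3*W
N(o, J) = 389 + 4186*J*o (N(o, J) = ((((5 + 3)²)² - 3*(-30))*o)*J + 389 = (((8²)² + 90)*o)*J + 389 = ((64² + 90)*o)*J + 389 = ((4096 + 90)*o)*J + 389 = (4186*o)*J + 389 = 4186*J*o + 389 = 389 + 4186*J*o)
(4625904 + U)/(2562041 + N(-1006, 1827)) = (4625904 + 4202360)/(2562041 + (389 + 4186*1827*(-1006))) = 8828264/(2562041 + (389 - 7693708932)) = 8828264/(2562041 - 7693708543) = 8828264/(-7691146502) = 8828264*(-1/7691146502) = -4414132/3845573251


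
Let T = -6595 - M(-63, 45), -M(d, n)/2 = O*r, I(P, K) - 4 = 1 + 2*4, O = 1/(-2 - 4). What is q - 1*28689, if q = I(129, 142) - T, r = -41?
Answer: -66284/3 ≈ -22095.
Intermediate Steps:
O = -1/6 (O = 1/(-6) = -1/6 ≈ -0.16667)
I(P, K) = 13 (I(P, K) = 4 + (1 + 2*4) = 4 + (1 + 8) = 4 + 9 = 13)
M(d, n) = -41/3 (M(d, n) = -(-1)*(-41)/3 = -2*41/6 = -41/3)
T = -19744/3 (T = -6595 - 1*(-41/3) = -6595 + 41/3 = -19744/3 ≈ -6581.3)
q = 19783/3 (q = 13 - 1*(-19744/3) = 13 + 19744/3 = 19783/3 ≈ 6594.3)
q - 1*28689 = 19783/3 - 1*28689 = 19783/3 - 28689 = -66284/3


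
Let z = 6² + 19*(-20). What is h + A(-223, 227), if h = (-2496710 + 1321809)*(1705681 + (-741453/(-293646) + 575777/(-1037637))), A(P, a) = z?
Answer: -203539109877382421985023/101565984834 ≈ -2.0040e+12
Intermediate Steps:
z = -344 (z = 36 - 380 = -344)
A(P, a) = -344
h = -203539109842443723202127/101565984834 (h = -1174901*(1705681 + (-741453*(-1/293646) + 575777*(-1/1037637))) = -1174901*(1705681 + (247151/97882 - 575777/1037637)) = -1174901*(1705681 + 200094817873/101565984834) = -1174901*173239370672459827/101565984834 = -203539109842443723202127/101565984834 ≈ -2.0040e+12)
h + A(-223, 227) = -203539109842443723202127/101565984834 - 344 = -203539109877382421985023/101565984834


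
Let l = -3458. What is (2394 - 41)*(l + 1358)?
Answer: -4941300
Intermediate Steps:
(2394 - 41)*(l + 1358) = (2394 - 41)*(-3458 + 1358) = 2353*(-2100) = -4941300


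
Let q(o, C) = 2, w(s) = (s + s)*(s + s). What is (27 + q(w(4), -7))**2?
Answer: 841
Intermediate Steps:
w(s) = 4*s**2 (w(s) = (2*s)*(2*s) = 4*s**2)
(27 + q(w(4), -7))**2 = (27 + 2)**2 = 29**2 = 841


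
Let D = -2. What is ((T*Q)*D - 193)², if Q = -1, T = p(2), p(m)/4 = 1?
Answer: 34225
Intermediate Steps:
p(m) = 4 (p(m) = 4*1 = 4)
T = 4
((T*Q)*D - 193)² = ((4*(-1))*(-2) - 193)² = (-4*(-2) - 193)² = (8 - 193)² = (-185)² = 34225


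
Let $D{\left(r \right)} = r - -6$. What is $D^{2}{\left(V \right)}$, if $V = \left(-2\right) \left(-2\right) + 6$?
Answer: $256$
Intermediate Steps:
$V = 10$ ($V = 4 + 6 = 10$)
$D{\left(r \right)} = 6 + r$ ($D{\left(r \right)} = r + 6 = 6 + r$)
$D^{2}{\left(V \right)} = \left(6 + 10\right)^{2} = 16^{2} = 256$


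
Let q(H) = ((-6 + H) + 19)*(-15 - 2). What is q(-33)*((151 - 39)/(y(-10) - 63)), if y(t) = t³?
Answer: -38080/1063 ≈ -35.823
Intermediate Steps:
q(H) = -221 - 17*H (q(H) = (13 + H)*(-17) = -221 - 17*H)
q(-33)*((151 - 39)/(y(-10) - 63)) = (-221 - 17*(-33))*((151 - 39)/((-10)³ - 63)) = (-221 + 561)*(112/(-1000 - 63)) = 340*(112/(-1063)) = 340*(112*(-1/1063)) = 340*(-112/1063) = -38080/1063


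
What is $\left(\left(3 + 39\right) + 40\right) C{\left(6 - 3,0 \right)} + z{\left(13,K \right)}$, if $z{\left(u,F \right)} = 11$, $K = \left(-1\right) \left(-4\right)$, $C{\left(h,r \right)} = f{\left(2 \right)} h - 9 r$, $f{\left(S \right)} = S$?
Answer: $503$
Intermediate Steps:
$C{\left(h,r \right)} = - 9 r + 2 h$ ($C{\left(h,r \right)} = 2 h - 9 r = - 9 r + 2 h$)
$K = 4$
$\left(\left(3 + 39\right) + 40\right) C{\left(6 - 3,0 \right)} + z{\left(13,K \right)} = \left(\left(3 + 39\right) + 40\right) \left(\left(-9\right) 0 + 2 \left(6 - 3\right)\right) + 11 = \left(42 + 40\right) \left(0 + 2 \cdot 3\right) + 11 = 82 \left(0 + 6\right) + 11 = 82 \cdot 6 + 11 = 492 + 11 = 503$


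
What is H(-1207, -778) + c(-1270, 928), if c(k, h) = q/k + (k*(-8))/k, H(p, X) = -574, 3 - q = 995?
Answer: -369074/635 ≈ -581.22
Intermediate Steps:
q = -992 (q = 3 - 1*995 = 3 - 995 = -992)
c(k, h) = -8 - 992/k (c(k, h) = -992/k + (k*(-8))/k = -992/k + (-8*k)/k = -992/k - 8 = -8 - 992/k)
H(-1207, -778) + c(-1270, 928) = -574 + (-8 - 992/(-1270)) = -574 + (-8 - 992*(-1/1270)) = -574 + (-8 + 496/635) = -574 - 4584/635 = -369074/635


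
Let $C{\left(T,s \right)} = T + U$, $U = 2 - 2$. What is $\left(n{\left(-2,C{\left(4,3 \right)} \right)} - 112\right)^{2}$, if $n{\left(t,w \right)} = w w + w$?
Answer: $8464$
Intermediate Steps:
$U = 0$
$C{\left(T,s \right)} = T$ ($C{\left(T,s \right)} = T + 0 = T$)
$n{\left(t,w \right)} = w + w^{2}$ ($n{\left(t,w \right)} = w^{2} + w = w + w^{2}$)
$\left(n{\left(-2,C{\left(4,3 \right)} \right)} - 112\right)^{2} = \left(4 \left(1 + 4\right) - 112\right)^{2} = \left(4 \cdot 5 - 112\right)^{2} = \left(20 - 112\right)^{2} = \left(-92\right)^{2} = 8464$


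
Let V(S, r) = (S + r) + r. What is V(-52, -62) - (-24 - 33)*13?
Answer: 565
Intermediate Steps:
V(S, r) = S + 2*r
V(-52, -62) - (-24 - 33)*13 = (-52 + 2*(-62)) - (-24 - 33)*13 = (-52 - 124) - (-57)*13 = -176 - 1*(-741) = -176 + 741 = 565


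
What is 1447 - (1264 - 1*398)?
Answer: 581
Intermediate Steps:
1447 - (1264 - 1*398) = 1447 - (1264 - 398) = 1447 - 1*866 = 1447 - 866 = 581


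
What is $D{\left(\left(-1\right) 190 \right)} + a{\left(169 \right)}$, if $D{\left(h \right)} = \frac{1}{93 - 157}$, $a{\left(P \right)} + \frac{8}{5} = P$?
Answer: $\frac{53563}{320} \approx 167.38$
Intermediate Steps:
$a{\left(P \right)} = - \frac{8}{5} + P$
$D{\left(h \right)} = - \frac{1}{64}$ ($D{\left(h \right)} = \frac{1}{-64} = - \frac{1}{64}$)
$D{\left(\left(-1\right) 190 \right)} + a{\left(169 \right)} = - \frac{1}{64} + \left(- \frac{8}{5} + 169\right) = - \frac{1}{64} + \frac{837}{5} = \frac{53563}{320}$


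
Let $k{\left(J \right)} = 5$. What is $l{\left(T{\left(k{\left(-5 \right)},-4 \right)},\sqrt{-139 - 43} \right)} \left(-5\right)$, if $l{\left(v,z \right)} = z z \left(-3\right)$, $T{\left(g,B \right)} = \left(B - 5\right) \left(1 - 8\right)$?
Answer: $-2730$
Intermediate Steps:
$T{\left(g,B \right)} = 35 - 7 B$ ($T{\left(g,B \right)} = \left(-5 + B\right) \left(-7\right) = 35 - 7 B$)
$l{\left(v,z \right)} = - 3 z^{2}$ ($l{\left(v,z \right)} = z^{2} \left(-3\right) = - 3 z^{2}$)
$l{\left(T{\left(k{\left(-5 \right)},-4 \right)},\sqrt{-139 - 43} \right)} \left(-5\right) = - 3 \left(\sqrt{-139 - 43}\right)^{2} \left(-5\right) = - 3 \left(\sqrt{-182}\right)^{2} \left(-5\right) = - 3 \left(i \sqrt{182}\right)^{2} \left(-5\right) = \left(-3\right) \left(-182\right) \left(-5\right) = 546 \left(-5\right) = -2730$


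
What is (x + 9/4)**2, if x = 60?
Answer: 62001/16 ≈ 3875.1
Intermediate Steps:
(x + 9/4)**2 = (60 + 9/4)**2 = (249/4)**2 = 62001/16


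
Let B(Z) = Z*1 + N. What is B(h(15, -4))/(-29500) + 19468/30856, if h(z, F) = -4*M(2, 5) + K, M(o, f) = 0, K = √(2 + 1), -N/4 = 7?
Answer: 35948123/56890750 - √3/29500 ≈ 0.63182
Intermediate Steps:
N = -28 (N = -4*7 = -28)
K = √3 ≈ 1.7320
h(z, F) = √3 (h(z, F) = -4*0 + √3 = 0 + √3 = √3)
B(Z) = -28 + Z (B(Z) = Z*1 - 28 = Z - 28 = -28 + Z)
B(h(15, -4))/(-29500) + 19468/30856 = (-28 + √3)/(-29500) + 19468/30856 = (-28 + √3)*(-1/29500) + 19468*(1/30856) = (7/7375 - √3/29500) + 4867/7714 = 35948123/56890750 - √3/29500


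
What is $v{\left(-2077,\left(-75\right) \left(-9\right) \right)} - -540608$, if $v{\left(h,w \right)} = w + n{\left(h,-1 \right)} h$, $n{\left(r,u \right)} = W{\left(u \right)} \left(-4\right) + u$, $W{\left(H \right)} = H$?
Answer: $535052$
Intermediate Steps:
$n{\left(r,u \right)} = - 3 u$ ($n{\left(r,u \right)} = u \left(-4\right) + u = - 4 u + u = - 3 u$)
$v{\left(h,w \right)} = w + 3 h$ ($v{\left(h,w \right)} = w + \left(-3\right) \left(-1\right) h = w + 3 h$)
$v{\left(-2077,\left(-75\right) \left(-9\right) \right)} - -540608 = \left(\left(-75\right) \left(-9\right) + 3 \left(-2077\right)\right) - -540608 = \left(675 - 6231\right) + 540608 = -5556 + 540608 = 535052$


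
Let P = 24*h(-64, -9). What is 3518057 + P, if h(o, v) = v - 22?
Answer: 3517313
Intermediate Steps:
h(o, v) = -22 + v
P = -744 (P = 24*(-22 - 9) = 24*(-31) = -744)
3518057 + P = 3518057 - 744 = 3517313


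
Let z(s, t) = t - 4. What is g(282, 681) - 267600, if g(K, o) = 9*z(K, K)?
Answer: -265098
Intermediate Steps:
z(s, t) = -4 + t
g(K, o) = -36 + 9*K (g(K, o) = 9*(-4 + K) = -36 + 9*K)
g(282, 681) - 267600 = (-36 + 9*282) - 267600 = (-36 + 2538) - 267600 = 2502 - 267600 = -265098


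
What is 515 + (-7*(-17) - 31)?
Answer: 603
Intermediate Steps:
515 + (-7*(-17) - 31) = 515 + (119 - 31) = 515 + 88 = 603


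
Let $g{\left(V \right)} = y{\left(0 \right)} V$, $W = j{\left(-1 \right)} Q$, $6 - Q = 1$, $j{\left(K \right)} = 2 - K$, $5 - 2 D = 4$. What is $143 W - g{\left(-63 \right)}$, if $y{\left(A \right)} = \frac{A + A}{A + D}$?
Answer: $2145$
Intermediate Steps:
$D = \frac{1}{2}$ ($D = \frac{5}{2} - 2 = \frac{1}{2} \approx 0.5$)
$Q = 5$ ($Q = 6 - 1 = 5$)
$W = 15$ ($W = \left(2 - -1\right) 5 = \left(2 + 1\right) 5 = 3 \cdot 5 = 15$)
$y{\left(A \right)} = \frac{2 A}{\frac{1}{2} + A}$ ($y{\left(A \right)} = \frac{A + A}{A + \frac{1}{2}} = \frac{2 A}{\frac{1}{2} + A}$)
$g{\left(V \right)} = 0$ ($g{\left(V \right)} = 4 \cdot 0 \frac{1}{1 + 2 \cdot 0} V = 4 \cdot 0 \frac{1}{1 + 0} V = 4 \cdot 0 \cdot 1^{-1} V = 4 \cdot 0 \cdot 1 V = 0 V = 0$)
$143 W - g{\left(-63 \right)} = 143 \cdot 15 - 0 = 2145 + 0 = 2145$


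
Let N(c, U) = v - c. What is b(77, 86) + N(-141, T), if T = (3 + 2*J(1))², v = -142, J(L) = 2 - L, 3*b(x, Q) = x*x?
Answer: 5926/3 ≈ 1975.3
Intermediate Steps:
b(x, Q) = x²/3 (b(x, Q) = (x*x)/3 = x²/3)
T = 25 (T = (3 + 2*(2 - 1*1))² = (3 + 2*(2 - 1))² = (3 + 2*1)² = (3 + 2)² = 5² = 25)
N(c, U) = -142 - c
b(77, 86) + N(-141, T) = (⅓)*77² + (-142 - 1*(-141)) = (⅓)*5929 + (-142 + 141) = 5929/3 - 1 = 5926/3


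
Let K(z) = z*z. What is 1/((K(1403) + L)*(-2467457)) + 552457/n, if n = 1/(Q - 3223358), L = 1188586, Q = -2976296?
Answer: -26680220851086170530520771/7789749411715 ≈ -3.4250e+12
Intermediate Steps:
K(z) = z²
n = -1/6199654 (n = 1/(-2976296 - 3223358) = 1/(-6199654) = -1/6199654 ≈ -1.6130e-7)
1/((K(1403) + L)*(-2467457)) + 552457/n = 1/((1403² + 1188586)*(-2467457)) + 552457/(-1/6199654) = -1/2467457/(1968409 + 1188586) + 552457*(-6199654) = -1/2467457/3156995 - 3425042249878 = (1/3156995)*(-1/2467457) - 3425042249878 = -1/7789749411715 - 3425042249878 = -26680220851086170530520771/7789749411715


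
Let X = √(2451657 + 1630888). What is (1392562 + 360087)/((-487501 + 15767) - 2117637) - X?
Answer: -1752649/2589371 - √4082545 ≈ -2021.2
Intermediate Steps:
X = √4082545 ≈ 2020.5
(1392562 + 360087)/((-487501 + 15767) - 2117637) - X = (1392562 + 360087)/((-487501 + 15767) - 2117637) - √4082545 = 1752649/(-471734 - 2117637) - √4082545 = 1752649/(-2589371) - √4082545 = 1752649*(-1/2589371) - √4082545 = -1752649/2589371 - √4082545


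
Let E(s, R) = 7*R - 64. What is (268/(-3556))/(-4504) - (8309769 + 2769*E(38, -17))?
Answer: -31243817138285/4004056 ≈ -7.8030e+6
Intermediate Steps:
E(s, R) = -64 + 7*R
(268/(-3556))/(-4504) - (8309769 + 2769*E(38, -17)) = (268/(-3556))/(-4504) - (8132553 - 329511) = (268*(-1/3556))*(-1/4504) - 2769/(1/((-64 - 119) + 3001)) = -67/889*(-1/4504) - 2769/(1/(-183 + 3001)) = 67/4004056 - 2769/(1/2818) = 67/4004056 - 2769/1/2818 = 67/4004056 - 2769*2818 = 67/4004056 - 7803042 = -31243817138285/4004056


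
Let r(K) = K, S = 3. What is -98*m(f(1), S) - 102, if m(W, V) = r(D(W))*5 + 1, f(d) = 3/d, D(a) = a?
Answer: -1670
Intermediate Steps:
m(W, V) = 1 + 5*W (m(W, V) = W*5 + 1 = 5*W + 1 = 1 + 5*W)
-98*m(f(1), S) - 102 = -98*(1 + 5*(3/1)) - 102 = -98*(1 + 5*(3*1)) - 102 = -98*(1 + 5*3) - 102 = -98*(1 + 15) - 102 = -98*16 - 102 = -1568 - 102 = -1670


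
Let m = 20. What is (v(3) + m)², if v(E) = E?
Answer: 529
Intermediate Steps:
(v(3) + m)² = (3 + 20)² = 23² = 529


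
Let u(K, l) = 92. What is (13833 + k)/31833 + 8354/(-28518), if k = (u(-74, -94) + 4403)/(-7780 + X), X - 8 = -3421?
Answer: 34257284993/241932296151 ≈ 0.14160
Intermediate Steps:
X = -3413 (X = 8 - 3421 = -3413)
k = -4495/11193 (k = (92 + 4403)/(-7780 - 3413) = 4495/(-11193) = 4495*(-1/11193) = -4495/11193 ≈ -0.40159)
(13833 + k)/31833 + 8354/(-28518) = (13833 - 4495/11193)/31833 + 8354/(-28518) = (154828274/11193)*(1/31833) + 8354*(-1/28518) = 154828274/356306769 - 4177/14259 = 34257284993/241932296151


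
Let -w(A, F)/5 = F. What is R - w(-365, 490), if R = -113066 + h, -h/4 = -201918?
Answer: 697056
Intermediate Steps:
h = 807672 (h = -4*(-201918) = 807672)
w(A, F) = -5*F
R = 694606 (R = -113066 + 807672 = 694606)
R - w(-365, 490) = 694606 - (-5)*490 = 694606 - 1*(-2450) = 694606 + 2450 = 697056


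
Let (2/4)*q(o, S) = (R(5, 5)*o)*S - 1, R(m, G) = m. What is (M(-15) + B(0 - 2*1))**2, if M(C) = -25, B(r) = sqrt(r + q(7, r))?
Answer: 481 - 600*I ≈ 481.0 - 600.0*I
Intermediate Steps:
q(o, S) = -2 + 10*S*o (q(o, S) = 2*((5*o)*S - 1) = 2*(5*S*o - 1) = 2*(-1 + 5*S*o) = -2 + 10*S*o)
B(r) = sqrt(-2 + 71*r) (B(r) = sqrt(r + (-2 + 10*r*7)) = sqrt(r + (-2 + 70*r)) = sqrt(-2 + 71*r))
(M(-15) + B(0 - 2*1))**2 = (-25 + sqrt(-2 + 71*(0 - 2*1)))**2 = (-25 + sqrt(-2 + 71*(0 - 2)))**2 = (-25 + sqrt(-2 + 71*(-2)))**2 = (-25 + sqrt(-2 - 142))**2 = (-25 + sqrt(-144))**2 = (-25 + 12*I)**2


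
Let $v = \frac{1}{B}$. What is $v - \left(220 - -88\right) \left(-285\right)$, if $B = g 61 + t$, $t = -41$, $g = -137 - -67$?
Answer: $\frac{378419579}{4311} \approx 87780.0$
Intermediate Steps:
$g = -70$ ($g = -137 + 67 = -70$)
$B = -4311$ ($B = \left(-70\right) 61 - 41 = -4270 - 41 = -4311$)
$v = - \frac{1}{4311}$ ($v = \frac{1}{-4311} = - \frac{1}{4311} \approx -0.00023196$)
$v - \left(220 - -88\right) \left(-285\right) = - \frac{1}{4311} - \left(220 - -88\right) \left(-285\right) = - \frac{1}{4311} - \left(220 + 88\right) \left(-285\right) = - \frac{1}{4311} - 308 \left(-285\right) = - \frac{1}{4311} - -87780 = - \frac{1}{4311} + 87780 = \frac{378419579}{4311}$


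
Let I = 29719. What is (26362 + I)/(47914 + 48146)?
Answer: 56081/96060 ≈ 0.58381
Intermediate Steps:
(26362 + I)/(47914 + 48146) = (26362 + 29719)/(47914 + 48146) = 56081/96060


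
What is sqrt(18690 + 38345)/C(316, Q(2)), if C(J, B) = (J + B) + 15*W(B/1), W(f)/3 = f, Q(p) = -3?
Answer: sqrt(57035)/178 ≈ 1.3417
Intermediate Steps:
W(f) = 3*f
C(J, B) = J + 46*B (C(J, B) = (J + B) + 15*(3*(B/1)) = (B + J) + 15*(3*(B*1)) = (B + J) + 15*(3*B) = (B + J) + 45*B = J + 46*B)
sqrt(18690 + 38345)/C(316, Q(2)) = sqrt(18690 + 38345)/(316 + 46*(-3)) = sqrt(57035)/(316 - 138) = sqrt(57035)/178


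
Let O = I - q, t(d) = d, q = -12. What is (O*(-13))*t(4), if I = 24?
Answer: -1872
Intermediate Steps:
O = 36 (O = 24 - 1*(-12) = 24 + 12 = 36)
(O*(-13))*t(4) = (36*(-13))*4 = -468*4 = -1872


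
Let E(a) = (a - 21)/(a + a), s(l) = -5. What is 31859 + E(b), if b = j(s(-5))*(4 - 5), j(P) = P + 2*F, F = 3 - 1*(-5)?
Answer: 350465/11 ≈ 31860.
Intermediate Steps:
F = 8 (F = 3 + 5 = 8)
j(P) = 16 + P (j(P) = P + 2*8 = P + 16 = 16 + P)
b = -11 (b = (16 - 5)*(4 - 5) = 11*(-1) = -11)
E(a) = (-21 + a)/(2*a) (E(a) = (-21 + a)/((2*a)) = (-21 + a)*(1/(2*a)) = (-21 + a)/(2*a))
31859 + E(b) = 31859 + (½)*(-21 - 11)/(-11) = 31859 + (½)*(-1/11)*(-32) = 31859 + 16/11 = 350465/11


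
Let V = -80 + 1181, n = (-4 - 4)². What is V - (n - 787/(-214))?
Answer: 221131/214 ≈ 1033.3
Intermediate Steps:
n = 64 (n = (-8)² = 64)
V = 1101
V - (n - 787/(-214)) = 1101 - (64 - 787/(-214)) = 1101 - (64 - 787*(-1)/214) = 1101 - (64 - 1*(-787/214)) = 1101 - (64 + 787/214) = 1101 - 1*14483/214 = 1101 - 14483/214 = 221131/214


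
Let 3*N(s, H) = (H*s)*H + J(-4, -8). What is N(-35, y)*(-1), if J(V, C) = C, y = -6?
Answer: 1268/3 ≈ 422.67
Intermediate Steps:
N(s, H) = -8/3 + s*H²/3 (N(s, H) = ((H*s)*H - 8)/3 = (s*H² - 8)/3 = (-8 + s*H²)/3 = -8/3 + s*H²/3)
N(-35, y)*(-1) = (-8/3 + (⅓)*(-35)*(-6)²)*(-1) = (-8/3 + (⅓)*(-35)*36)*(-1) = (-8/3 - 420)*(-1) = -1268/3*(-1) = 1268/3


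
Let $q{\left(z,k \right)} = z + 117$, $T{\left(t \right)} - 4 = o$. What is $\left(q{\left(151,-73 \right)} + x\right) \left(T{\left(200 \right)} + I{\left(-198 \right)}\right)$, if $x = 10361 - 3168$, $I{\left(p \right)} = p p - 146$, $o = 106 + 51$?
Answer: $292612959$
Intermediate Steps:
$o = 157$
$T{\left(t \right)} = 161$ ($T{\left(t \right)} = 4 + 157 = 161$)
$I{\left(p \right)} = -146 + p^{2}$ ($I{\left(p \right)} = p^{2} - 146 = -146 + p^{2}$)
$q{\left(z,k \right)} = 117 + z$
$x = 7193$
$\left(q{\left(151,-73 \right)} + x\right) \left(T{\left(200 \right)} + I{\left(-198 \right)}\right) = \left(\left(117 + 151\right) + 7193\right) \left(161 - \left(146 - \left(-198\right)^{2}\right)\right) = \left(268 + 7193\right) \left(161 + \left(-146 + 39204\right)\right) = 7461 \left(161 + 39058\right) = 7461 \cdot 39219 = 292612959$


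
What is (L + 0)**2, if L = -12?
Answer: 144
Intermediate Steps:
(L + 0)**2 = (-12 + 0)**2 = (-12)**2 = 144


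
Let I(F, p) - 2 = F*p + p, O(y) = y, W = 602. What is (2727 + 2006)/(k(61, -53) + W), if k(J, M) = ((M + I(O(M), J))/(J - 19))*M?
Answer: 198786/196103 ≈ 1.0137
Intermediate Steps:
I(F, p) = 2 + p + F*p (I(F, p) = 2 + (F*p + p) = 2 + (p + F*p) = 2 + p + F*p)
k(J, M) = M*(2 + J + M + J*M)/(-19 + J) (k(J, M) = ((M + (2 + J + M*J))/(J - 19))*M = ((M + (2 + J + J*M))/(-19 + J))*M = ((2 + J + M + J*M)/(-19 + J))*M = M*(2 + J + M + J*M)/(-19 + J))
(2727 + 2006)/(k(61, -53) + W) = (2727 + 2006)/(-53*(2 + 61 - 53 + 61*(-53))/(-19 + 61) + 602) = 4733/(-53*(2 + 61 - 53 - 3233)/42 + 602) = 4733/(-53*1/42*(-3223) + 602) = 4733/(170819/42 + 602) = 4733/(196103/42) = 4733*(42/196103) = 198786/196103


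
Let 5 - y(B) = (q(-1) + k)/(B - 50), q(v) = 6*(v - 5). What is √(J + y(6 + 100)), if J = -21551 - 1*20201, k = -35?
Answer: I*√32728654/28 ≈ 204.32*I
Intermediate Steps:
q(v) = -30 + 6*v (q(v) = 6*(-5 + v) = -30 + 6*v)
J = -41752 (J = -21551 - 20201 = -41752)
y(B) = 5 + 71/(-50 + B) (y(B) = 5 - ((-30 + 6*(-1)) - 35)/(B - 50) = 5 - ((-30 - 6) - 35)/(-50 + B) = 5 - (-36 - 35)/(-50 + B) = 5 - (-71)/(-50 + B) = 5 + 71/(-50 + B))
√(J + y(6 + 100)) = √(-41752 + (-179 + 5*(6 + 100))/(-50 + (6 + 100))) = √(-41752 + (-179 + 5*106)/(-50 + 106)) = √(-41752 + (-179 + 530)/56) = √(-41752 + (1/56)*351) = √(-41752 + 351/56) = √(-2337761/56) = I*√32728654/28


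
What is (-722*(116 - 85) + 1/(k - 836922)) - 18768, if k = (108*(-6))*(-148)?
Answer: -30492890701/741018 ≈ -41150.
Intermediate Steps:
k = 95904 (k = -648*(-148) = 95904)
(-722*(116 - 85) + 1/(k - 836922)) - 18768 = (-722*(116 - 85) + 1/(95904 - 836922)) - 18768 = (-722*31 + 1/(-741018)) - 18768 = (-22382 - 1/741018) - 18768 = -16585464877/741018 - 18768 = -30492890701/741018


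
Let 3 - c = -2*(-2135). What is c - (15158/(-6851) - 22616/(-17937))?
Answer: -40326097423/9452799 ≈ -4266.0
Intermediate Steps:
c = -4267 (c = 3 - (-2)*(-2135) = 3 - 1*4270 = 3 - 4270 = -4267)
c - (15158/(-6851) - 22616/(-17937)) = -4267 - (15158/(-6851) - 22616/(-17937)) = -4267 - (15158*(-1/6851) - 22616*(-1/17937)) = -4267 - (-1166/527 + 22616/17937) = -4267 - 1*(-8995910/9452799) = -4267 + 8995910/9452799 = -40326097423/9452799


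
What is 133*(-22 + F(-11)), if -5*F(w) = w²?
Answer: -30723/5 ≈ -6144.6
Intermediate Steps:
F(w) = -w²/5
133*(-22 + F(-11)) = 133*(-22 - ⅕*(-11)²) = 133*(-22 - ⅕*121) = 133*(-22 - 121/5) = 133*(-231/5) = -30723/5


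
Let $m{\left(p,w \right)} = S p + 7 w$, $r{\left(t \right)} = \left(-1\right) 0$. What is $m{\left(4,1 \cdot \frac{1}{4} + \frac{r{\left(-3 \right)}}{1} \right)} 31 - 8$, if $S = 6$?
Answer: $\frac{3161}{4} \approx 790.25$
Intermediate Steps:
$r{\left(t \right)} = 0$
$m{\left(p,w \right)} = 6 p + 7 w$
$m{\left(4,1 \cdot \frac{1}{4} + \frac{r{\left(-3 \right)}}{1} \right)} 31 - 8 = \left(6 \cdot 4 + 7 \left(1 \cdot \frac{1}{4} + \frac{0}{1}\right)\right) 31 - 8 = \left(24 + 7 \left(1 \cdot \frac{1}{4} + 0 \cdot 1\right)\right) 31 - 8 = \left(24 + 7 \left(\frac{1}{4} + 0\right)\right) 31 - 8 = \left(24 + 7 \cdot \frac{1}{4}\right) 31 - 8 = \left(24 + \frac{7}{4}\right) 31 - 8 = \frac{103}{4} \cdot 31 - 8 = \frac{3193}{4} - 8 = \frac{3161}{4}$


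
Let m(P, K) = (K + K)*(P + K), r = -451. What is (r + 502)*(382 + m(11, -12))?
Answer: 20706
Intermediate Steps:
m(P, K) = 2*K*(K + P) (m(P, K) = (2*K)*(K + P) = 2*K*(K + P))
(r + 502)*(382 + m(11, -12)) = (-451 + 502)*(382 + 2*(-12)*(-12 + 11)) = 51*(382 + 2*(-12)*(-1)) = 51*(382 + 24) = 51*406 = 20706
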